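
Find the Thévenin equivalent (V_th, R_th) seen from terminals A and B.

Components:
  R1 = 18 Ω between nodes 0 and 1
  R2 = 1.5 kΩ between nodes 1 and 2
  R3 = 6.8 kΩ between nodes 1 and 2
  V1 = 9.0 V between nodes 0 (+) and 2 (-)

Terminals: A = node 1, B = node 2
Step 1 — V_th is the open-circuit voltage V_A - V_B (nothing connected across the terminals).
Nodal analysis, taking node 2 as the 0 V reference.
Source V1 fixes V_0 = 9 V.
KCL at each unknown node (sum of currents leaving = 0; resistances in Ω):
  Node 1: (V_1 - 9)/18 + (V_1 - 0)/1500 + (V_1 - 0)/6800 = 0
Collecting terms: 0.05637 × V_1 = 0.5  =>  V_1 = 8.87 V
V_th = V_1 - V_2 = 8.87 - 0 = 8.87 V
Step 2 — R_th: zero the source — replace V1 by a short circuit (node 2 merges into node 0) — and find the resistance seen between A (node 1) and B (node 0).
Reduce the network between node 1 (A) and node 0 (B) by series/parallel combination:
  Rp1 = R1 ‖ R2 ‖ R3 (parallel, all between nodes 0 and 1) = 1/(1/18 + 1/1500 + 1/6800) = 17.74 Ω
R_th = 17.74 Ω

Final answer: V_th = 8.87 V, R_th = 17.74 Ω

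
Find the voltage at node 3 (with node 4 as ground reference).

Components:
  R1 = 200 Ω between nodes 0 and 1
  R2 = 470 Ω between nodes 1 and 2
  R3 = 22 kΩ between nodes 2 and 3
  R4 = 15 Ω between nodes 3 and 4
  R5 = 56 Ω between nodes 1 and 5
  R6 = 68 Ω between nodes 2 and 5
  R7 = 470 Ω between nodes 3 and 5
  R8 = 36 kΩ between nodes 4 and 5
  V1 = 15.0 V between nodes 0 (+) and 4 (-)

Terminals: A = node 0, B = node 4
Nodal analysis, taking node 4 as the 0 V reference.
Source V1 fixes V_0 = 15 V.
KCL at each unknown node (sum of currents leaving = 0; resistances in Ω):
  Node 1: (V_1 - 15)/200 + (V_1 - V_2)/470 + (V_1 - V_5)/56 = 0
  Node 2: (V_2 - V_1)/470 + (V_2 - V_3)/22000 + (V_2 - V_5)/68 = 0
  Node 3: (V_3 - V_2)/22000 + (V_3 - 0)/15 + (V_3 - V_5)/470 = 0
  Node 5: (V_5 - V_1)/56 + (V_5 - V_2)/68 + (V_5 - V_3)/470 + (V_5 - 0)/36000 = 0
Collecting terms (coefficients in siemens):
  0.02498·V_1 - 0.002128·V_2 - 0.01786·V_5 = 0.075
  0.01688·V_2 - 0.002128·V_1 - 0.00004545·V_3 - 0.01471·V_5 = 0
  0.06884·V_3 - 0.00004545·V_2 - 0.002128·V_5 = 0
  0.03472·V_5 - 0.01786·V_1 - 0.01471·V_2 - 0.002128·V_3 = 0
Solving these 4 simultaneous equations (Gaussian elimination) gives:
  V_1 = 10.83 V, V_2 = 9.883 V, V_3 = 0.3087 V, V_5 = 9.776 V
The requested potential is V_3 = 0.3087 V.

Final answer: V_3 = 0.3087 V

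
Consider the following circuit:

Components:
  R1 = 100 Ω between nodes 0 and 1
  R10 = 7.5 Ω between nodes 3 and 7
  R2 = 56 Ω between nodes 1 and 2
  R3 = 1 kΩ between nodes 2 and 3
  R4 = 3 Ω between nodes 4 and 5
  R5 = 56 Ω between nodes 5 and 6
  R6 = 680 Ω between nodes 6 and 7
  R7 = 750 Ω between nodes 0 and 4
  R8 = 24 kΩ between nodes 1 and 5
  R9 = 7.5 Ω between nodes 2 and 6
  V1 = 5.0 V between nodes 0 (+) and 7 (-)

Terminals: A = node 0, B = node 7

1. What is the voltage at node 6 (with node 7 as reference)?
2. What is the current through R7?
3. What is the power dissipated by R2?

Nodal analysis, taking node 7 as the 0 V reference.
Source V1 fixes V_0 = 5 V.
KCL at each unknown node (sum of currents leaving = 0; resistances in Ω):
  Node 1: (V_1 - 5)/100 + (V_1 - V_2)/56 + (V_1 - V_5)/24000 = 0
  Node 2: (V_2 - V_1)/56 + (V_2 - V_3)/1000 + (V_2 - V_6)/7.5 = 0
  Node 3: (V_3 - V_2)/1000 + (V_3 - 0)/7.5 = 0
  Node 4: (V_4 - V_5)/3 + (V_4 - 5)/750 = 0
  Node 5: (V_5 - V_4)/3 + (V_5 - V_6)/56 + (V_5 - V_1)/24000 = 0
  Node 6: (V_6 - V_5)/56 + (V_6 - 0)/680 + (V_6 - V_2)/7.5 = 0
Collecting terms (coefficients in siemens):
  0.0279·V_1 - 0.01786·V_2 - 0.00004167·V_5 = 0.05
  0.1522·V_2 - 0.01786·V_1 - 0.001·V_3 - 0.1333·V_6 = 0
  0.1343·V_3 - 0.001·V_2 = 0
  0.3347·V_4 - 0.3333·V_5 = 0.006667
  0.3512·V_5 - 0.00004167·V_1 - 0.3333·V_4 - 0.01786·V_6 = 0
  0.1527·V_6 - 0.1333·V_2 - 0.01786·V_5 = 0
Solving these 6 simultaneous equations (Gaussian elimination) gives:
  V_1 = 4.224 V, V_2 = 3.79 V, V_3 = 0.02822 V, V_4 = 3.852 V
  V_5 = 3.847 V, V_6 = 3.76 V
Part 1:
  Read off the nodal solution: V_6 = 3.76 V
Part 2:
  I_R7 = (V_0 - V_4)/R7 = (5 - 3.852)/750 = 0.001531 A
  Magnitude: I_R7 = 0.001531 A
Part 3:
  I_R2 = (V_1 - V_2)/R2 = (4.224 - 3.79)/56 = 0.007745 A
  P_R2 = I_R2² × R2 = (0.007745)² × 56 = 0.003359 W

Final answers:
1. V_6 = 3.76 V
2. I_R7 = 0.001531 A
3. P_R2 = 0.003359 W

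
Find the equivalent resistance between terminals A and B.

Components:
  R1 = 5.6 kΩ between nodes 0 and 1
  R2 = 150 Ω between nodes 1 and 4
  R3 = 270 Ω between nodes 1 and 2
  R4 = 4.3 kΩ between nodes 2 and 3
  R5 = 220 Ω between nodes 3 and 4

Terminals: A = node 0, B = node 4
Reduce the network between node 0 (A) and node 4 (B) by series/parallel combination:
  Rs1 = R3 + R4 (series, joined only at node 2) = 270 + 4300 = 4570 Ω
  Rs2 = R5 + Rs1 (series, joined only at node 3) = 220 + 4570 = 4790 Ω
  Rp1 = R2 ‖ Rs2 (parallel, both between nodes 1 and 4) = 1/(1/150 + 1/4790) = 145.4 Ω
  Rs3 = R1 + Rp1 (series, joined only at node 1) = 5600 + 145.4 = 5745 Ω
R_eq = 5.745 kΩ

Final answer: 5.745 kΩ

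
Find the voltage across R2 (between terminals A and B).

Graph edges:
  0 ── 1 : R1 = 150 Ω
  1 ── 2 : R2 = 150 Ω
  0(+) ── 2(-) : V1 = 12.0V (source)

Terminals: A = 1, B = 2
R1 and R2 are in series across V1 (node 0 → node 1 → node 2), and the output A–B is taken across R2, so this is a voltage divider.
Series current: I = V1/(R1 + R2) = 12/(150 + 150) = 12/300 = 0.04 A
V_R2 = I × R2 = V1 × R2/(R1 + R2) = 12 × 150/300 = 6 V

Final answer: 6 V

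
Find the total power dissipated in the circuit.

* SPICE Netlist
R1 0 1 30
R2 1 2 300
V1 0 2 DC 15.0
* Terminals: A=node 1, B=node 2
Nodal analysis, taking node 2 as the 0 V reference.
Source V1 fixes V_0 = 15 V.
KCL at each unknown node (sum of currents leaving = 0; resistances in Ω):
  Node 1: (V_1 - 15)/30 + (V_1 - 0)/300 = 0
Collecting terms: 0.03667 × V_1 = 0.5  =>  V_1 = 13.64 V
Power in each resistor, P = (ΔV)²/R:
  P_R1 = (15 - 13.64)²/30 = 0.06198 W
  P_R2 = (13.64 - 0)²/300 = 0.6198 W
P_total = P_R1 + P_R2 = 0.6818 W

Final answer: 0.6818 W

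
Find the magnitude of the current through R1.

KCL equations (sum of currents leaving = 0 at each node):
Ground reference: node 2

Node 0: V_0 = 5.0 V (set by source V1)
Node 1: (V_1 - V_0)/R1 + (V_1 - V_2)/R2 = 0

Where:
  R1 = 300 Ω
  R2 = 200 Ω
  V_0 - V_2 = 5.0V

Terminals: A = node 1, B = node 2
Nodal analysis, taking node 2 as the 0 V reference.
Source V1 fixes V_0 = 5 V.
KCL at each unknown node (sum of currents leaving = 0; resistances in Ω):
  Node 1: (V_1 - 5)/300 + (V_1 - 0)/200 = 0
Collecting terms: 0.008333 × V_1 = 0.01667  =>  V_1 = 2 V
I_R1 = (V_0 - V_1)/R1 = (5 - 2)/300 = 0.01 A
|I_R1| = 0.01 A

Final answer: |I_R1| = 0.01 A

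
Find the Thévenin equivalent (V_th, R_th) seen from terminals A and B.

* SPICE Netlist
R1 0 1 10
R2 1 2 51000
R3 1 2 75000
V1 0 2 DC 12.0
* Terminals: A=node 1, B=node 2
Step 1 — V_th is the open-circuit voltage V_A - V_B (nothing connected across the terminals).
Nodal analysis, taking node 2 as the 0 V reference.
Source V1 fixes V_0 = 12 V.
KCL at each unknown node (sum of currents leaving = 0; resistances in Ω):
  Node 1: (V_1 - 12)/10 + (V_1 - 0)/51000 + (V_1 - 0)/75000 = 0
Collecting terms: 0.1 × V_1 = 1.2  =>  V_1 = 12 V
V_th = V_1 - V_2 = 12 - 0 = 12 V
Step 2 — R_th: zero the source — replace V1 by a short circuit (node 2 merges into node 0) — and find the resistance seen between A (node 1) and B (node 0).
Reduce the network between node 1 (A) and node 0 (B) by series/parallel combination:
  Rp1 = R1 ‖ R2 ‖ R3 (parallel, all between nodes 0 and 1) = 1/(1/10 + 1/51000 + 1/75000) = 9.997 Ω
R_th = 9.997 Ω

Final answer: V_th = 12 V, R_th = 9.997 Ω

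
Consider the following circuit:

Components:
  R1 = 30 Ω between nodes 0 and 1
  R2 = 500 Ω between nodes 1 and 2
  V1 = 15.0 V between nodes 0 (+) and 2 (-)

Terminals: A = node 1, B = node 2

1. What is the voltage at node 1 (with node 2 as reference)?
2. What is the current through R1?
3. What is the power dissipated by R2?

Nodal analysis, taking node 2 as the 0 V reference.
Source V1 fixes V_0 = 15 V.
KCL at each unknown node (sum of currents leaving = 0; resistances in Ω):
  Node 1: (V_1 - 15)/30 + (V_1 - 0)/500 = 0
Collecting terms: 0.03533 × V_1 = 0.5  =>  V_1 = 14.15 V
Part 1:
  Read off the nodal solution: V_1 = 14.15 V
Part 2:
  I_R1 = (V_0 - V_1)/R1 = (15 - 14.15)/30 = 0.0283 A
  Magnitude: I_R1 = 0.0283 A
Part 3:
  I_R2 = (V_1 - V_2)/R2 = (14.15 - 0)/500 = 0.0283 A
  P_R2 = I_R2² × R2 = (0.0283)² × 500 = 0.4005 W

Final answers:
1. V_1 = 14.15 V
2. I_R1 = 0.0283 A
3. P_R2 = 0.4005 W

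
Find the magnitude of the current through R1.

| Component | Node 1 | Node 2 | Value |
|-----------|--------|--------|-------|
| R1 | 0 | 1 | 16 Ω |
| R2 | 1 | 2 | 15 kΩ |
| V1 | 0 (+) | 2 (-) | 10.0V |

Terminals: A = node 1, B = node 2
Nodal analysis, taking node 2 as the 0 V reference.
Source V1 fixes V_0 = 10 V.
KCL at each unknown node (sum of currents leaving = 0; resistances in Ω):
  Node 1: (V_1 - 10)/16 + (V_1 - 0)/15000 = 0
Collecting terms: 0.06257 × V_1 = 0.625  =>  V_1 = 9.989 V
I_R1 = (V_0 - V_1)/R1 = (10 - 9.989)/16 = 0.000666 A
|I_R1| = 0.000666 A

Final answer: |I_R1| = 0.000666 A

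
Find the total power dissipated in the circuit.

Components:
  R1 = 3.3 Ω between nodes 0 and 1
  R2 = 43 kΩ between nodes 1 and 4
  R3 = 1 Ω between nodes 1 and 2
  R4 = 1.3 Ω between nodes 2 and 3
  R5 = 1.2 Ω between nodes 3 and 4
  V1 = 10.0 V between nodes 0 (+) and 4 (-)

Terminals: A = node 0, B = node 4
Nodal analysis, taking node 4 as the 0 V reference.
Source V1 fixes V_0 = 10 V.
KCL at each unknown node (sum of currents leaving = 0; resistances in Ω):
  Node 1: (V_1 - 10)/3.3 + (V_1 - 0)/43000 + (V_1 - V_2)/1 = 0
  Node 2: (V_2 - V_1)/1 + (V_2 - V_3)/1.3 = 0
  Node 3: (V_3 - V_2)/1.3 + (V_3 - 0)/1.2 = 0
Collecting terms (coefficients in siemens):
  1.303·V_1 - 1·V_2 = 3.03
  1.769·V_2 - 1·V_1 - 0.7692·V_3 = 0
  1.603·V_3 - 0.7692·V_2 = 0
Solving these 3 simultaneous equations (Gaussian elimination) gives:
  V_1 = 5.147 V, V_2 = 3.676 V, V_3 = 1.765 V
Power in each resistor, P = (ΔV)²/R:
  P_R1 = (10 - 5.147)²/3.3 = 7.137 W
  P_R2 = (5.147 - 0)²/43000 = 0.000616 W
  P_R3 = (5.147 - 3.676)²/1 = 2.162 W
  P_R4 = (3.676 - 1.765)²/1.3 = 2.811 W
  P_R5 = (1.765 - 0)²/1.2 = 2.595 W
P_total = P_R1 + P_R2 + P_R3 + P_R4 + P_R5 = 14.71 W

Final answer: 14.71 W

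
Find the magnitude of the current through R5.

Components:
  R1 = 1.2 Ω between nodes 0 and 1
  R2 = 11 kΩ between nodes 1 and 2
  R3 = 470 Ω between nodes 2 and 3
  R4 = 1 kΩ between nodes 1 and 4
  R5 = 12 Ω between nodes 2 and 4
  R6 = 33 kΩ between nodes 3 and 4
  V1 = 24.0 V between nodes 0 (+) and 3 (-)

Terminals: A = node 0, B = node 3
Nodal analysis, taking node 3 as the 0 V reference.
Source V1 fixes V_0 = 24 V.
KCL at each unknown node (sum of currents leaving = 0; resistances in Ω):
  Node 1: (V_1 - 24)/1.2 + (V_1 - V_2)/11000 + (V_1 - V_4)/1000 = 0
  Node 2: (V_2 - V_1)/11000 + (V_2 - 0)/470 + (V_2 - V_4)/12 = 0
  Node 4: (V_4 - V_1)/1000 + (V_4 - V_2)/12 + (V_4 - 0)/33000 = 0
Collecting terms (coefficients in siemens):
  0.8344·V_1 - 0.00009091·V_2 - 0.001·V_4 = 20
  0.08555·V_2 - 0.00009091·V_1 - 0.08333·V_4 = 0
  0.08436·V_4 - 0.001·V_1 - 0.08333·V_2 = 0
Solving these 3 simultaneous equations (Gaussian elimination) gives:
  V_1 = 23.98 V, V_2 = 7.993 V, V_4 = 8.179 V
I_R5 = (V_2 - V_4)/R5 = (7.993 - 8.179)/12 = -0.01555 A
|I_R5| = 0.01555 A

Final answer: |I_R5| = 0.01555 A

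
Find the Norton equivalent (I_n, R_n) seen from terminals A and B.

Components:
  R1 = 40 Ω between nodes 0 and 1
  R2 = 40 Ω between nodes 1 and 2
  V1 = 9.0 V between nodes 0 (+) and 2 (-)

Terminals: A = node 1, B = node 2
Find the Thévenin equivalent first; then I_n = V_th/R_th and R_n = R_th.
Step 1 — V_th is the open-circuit voltage V_A - V_B (nothing connected across the terminals).
Nodal analysis, taking node 2 as the 0 V reference.
Source V1 fixes V_0 = 9 V.
KCL at each unknown node (sum of currents leaving = 0; resistances in Ω):
  Node 1: (V_1 - 9)/40 + (V_1 - 0)/40 = 0
Collecting terms: 0.05 × V_1 = 0.225  =>  V_1 = 4.5 V
V_th = V_1 - V_2 = 4.5 - 0 = 4.5 V
Step 2 — R_th: zero the source — replace V1 by a short circuit (node 2 merges into node 0) — and find the resistance seen between A (node 1) and B (node 0).
Reduce the network between node 1 (A) and node 0 (B) by series/parallel combination:
  Rp1 = R1 ‖ R2 (parallel, both between nodes 0 and 1) = 1/(1/40 + 1/40) = 20 Ω
R_th = 20 Ω
I_n = V_th/R_th = 4.5/20 = 0.225 A, and R_n = R_th = 20 Ω

Final answer: I_n = 0.225 A, R_n = 20 Ω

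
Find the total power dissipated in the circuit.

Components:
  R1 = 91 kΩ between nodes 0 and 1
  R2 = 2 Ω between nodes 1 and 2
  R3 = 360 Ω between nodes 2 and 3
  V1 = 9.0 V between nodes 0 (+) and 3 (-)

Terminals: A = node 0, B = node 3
Nodal analysis, taking node 3 as the 0 V reference.
Source V1 fixes V_0 = 9 V.
KCL at each unknown node (sum of currents leaving = 0; resistances in Ω):
  Node 1: (V_1 - 9)/91000 + (V_1 - V_2)/2 = 0
  Node 2: (V_2 - V_1)/2 + (V_2 - 0)/360 = 0
Collecting terms (coefficients in siemens):
  0.5·V_1 - 0.5·V_2 = 0.0000989
  0.5028·V_2 - 0.5·V_1 = 0
Determinant D = (0.5)(0.5028) - (-0.5)(-0.5) = 0.001394
V_1 = [(0.0000989)(0.5028) - (-0.5)(0)]/D = 0.03566 V
V_2 = [(0.5)(0) - (0.0000989)(-0.5)]/D = 0.03546 V
Power in each resistor, P = (ΔV)²/R:
  P_R1 = (9 - 0.03566)²/91000 = 0.0008831 W
  P_R2 = (0.03566 - 0.03546)²/2 = 0.00000001941 W
  P_R3 = (0.03546 - 0)²/360 = 0.000003493 W
P_total = P_R1 + P_R2 + P_R3 = 0.0008866 W

Final answer: 0.0008866 W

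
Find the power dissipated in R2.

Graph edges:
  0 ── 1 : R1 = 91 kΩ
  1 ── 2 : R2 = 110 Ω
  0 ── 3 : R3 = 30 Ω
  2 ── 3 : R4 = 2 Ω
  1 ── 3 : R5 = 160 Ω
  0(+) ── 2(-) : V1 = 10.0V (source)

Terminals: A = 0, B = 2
Nodal analysis, taking node 2 as the 0 V reference.
Source V1 fixes V_0 = 10 V.
KCL at each unknown node (sum of currents leaving = 0; resistances in Ω):
  Node 1: (V_1 - 10)/91000 + (V_1 - 0)/110 + (V_1 - V_3)/160 = 0
  Node 3: (V_3 - 10)/30 + (V_3 - 0)/2 + (V_3 - V_1)/160 = 0
Collecting terms (coefficients in siemens):
  0.01535·V_1 - 0.00625·V_3 = 0.0001099
  0.5396·V_3 - 0.00625·V_1 = 0.3333
Determinant D = (0.01535)(0.5396) - (-0.00625)(-0.00625) = 0.008245
V_1 = [(0.0001099)(0.5396) - (-0.00625)(0.3333)]/D = 0.2599 V
V_3 = [(0.01535)(0.3333) - (0.0001099)(-0.00625)]/D = 0.6208 V
I_R2 = (V_1 - V_2)/R2 = (0.2599 - 0)/110 = 0.002363 A
P_R2 = I_R2² × R2 = (0.002363)² × 110 = 0.000614 W

Final answer: 0.000614 W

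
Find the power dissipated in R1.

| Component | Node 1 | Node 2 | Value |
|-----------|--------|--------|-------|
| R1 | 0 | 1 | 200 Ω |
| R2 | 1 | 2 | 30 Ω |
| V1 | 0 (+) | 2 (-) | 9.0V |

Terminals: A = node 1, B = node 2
Nodal analysis, taking node 2 as the 0 V reference.
Source V1 fixes V_0 = 9 V.
KCL at each unknown node (sum of currents leaving = 0; resistances in Ω):
  Node 1: (V_1 - 9)/200 + (V_1 - 0)/30 = 0
Collecting terms: 0.03833 × V_1 = 0.045  =>  V_1 = 1.174 V
I_R1 = (V_0 - V_1)/R1 = (9 - 1.174)/200 = 0.03913 A
P_R1 = I_R1² × R1 = (0.03913)² × 200 = 0.3062 W

Final answer: 0.3062 W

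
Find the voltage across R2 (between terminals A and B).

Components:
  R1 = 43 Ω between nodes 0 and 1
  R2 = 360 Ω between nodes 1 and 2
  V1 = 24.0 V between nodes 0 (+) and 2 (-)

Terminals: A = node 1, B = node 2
R1 and R2 are in series across V1 (node 0 → node 1 → node 2), and the output A–B is taken across R2, so this is a voltage divider.
Series current: I = V1/(R1 + R2) = 24/(43 + 360) = 24/403 = 0.05955 A
V_R2 = I × R2 = V1 × R2/(R1 + R2) = 24 × 360/403 = 21.44 V

Final answer: 21.44 V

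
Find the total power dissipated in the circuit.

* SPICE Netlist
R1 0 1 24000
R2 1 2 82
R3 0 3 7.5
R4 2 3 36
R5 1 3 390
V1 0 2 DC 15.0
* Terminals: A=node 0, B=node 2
Nodal analysis, taking node 2 as the 0 V reference.
Source V1 fixes V_0 = 15 V.
KCL at each unknown node (sum of currents leaving = 0; resistances in Ω):
  Node 1: (V_1 - 15)/24000 + (V_1 - 0)/82 + (V_1 - V_3)/390 = 0
  Node 3: (V_3 - 15)/7.5 + (V_3 - 0)/36 + (V_3 - V_1)/390 = 0
Collecting terms (coefficients in siemens):
  0.0148·V_1 - 0.002564·V_3 = 0.000625
  0.1637·V_3 - 0.002564·V_1 = 2
Determinant D = (0.0148)(0.1637) - (-0.002564)(-0.002564) = 0.002416
V_1 = [(0.000625)(0.1637) - (-0.002564)(2)]/D = 2.165 V
V_3 = [(0.0148)(2) - (0.000625)(-0.002564)]/D = 12.25 V
Power in each resistor, P = (ΔV)²/R:
  P_R1 = (15 - 2.165)²/24000 = 0.006864 W
  P_R2 = (2.165 - 0)²/82 = 0.05716 W
  P_R3 = (15 - 12.25)²/7.5 = 1.006 W
  P_R4 = (0 - 12.25)²/36 = 4.171 W
  P_R5 = (2.165 - 12.25)²/390 = 0.261 W
P_total = P_R1 + P_R2 + P_R3 + P_R4 + P_R5 = 5.502 W

Final answer: 5.502 W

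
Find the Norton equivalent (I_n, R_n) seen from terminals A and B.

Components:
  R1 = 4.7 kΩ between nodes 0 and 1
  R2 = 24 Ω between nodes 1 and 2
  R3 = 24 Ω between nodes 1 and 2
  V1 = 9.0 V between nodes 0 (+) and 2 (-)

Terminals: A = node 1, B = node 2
Find the Thévenin equivalent first; then I_n = V_th/R_th and R_n = R_th.
Step 1 — V_th is the open-circuit voltage V_A - V_B (nothing connected across the terminals).
Nodal analysis, taking node 2 as the 0 V reference.
Source V1 fixes V_0 = 9 V.
KCL at each unknown node (sum of currents leaving = 0; resistances in Ω):
  Node 1: (V_1 - 9)/4700 + (V_1 - 0)/24 + (V_1 - 0)/24 = 0
Collecting terms: 0.08355 × V_1 = 0.001915  =>  V_1 = 0.02292 V
V_th = V_1 - V_2 = 0.02292 - 0 = 0.02292 V
Step 2 — R_th: zero the source — replace V1 by a short circuit (node 2 merges into node 0) — and find the resistance seen between A (node 1) and B (node 0).
Reduce the network between node 1 (A) and node 0 (B) by series/parallel combination:
  Rp1 = R1 ‖ R2 ‖ R3 (parallel, all between nodes 0 and 1) = 1/(1/4700 + 1/24 + 1/24) = 11.97 Ω
R_th = 11.97 Ω
I_n = V_th/R_th = 0.02292/11.97 = 0.001915 A, and R_n = R_th = 11.97 Ω

Final answer: I_n = 0.001915 A, R_n = 11.97 Ω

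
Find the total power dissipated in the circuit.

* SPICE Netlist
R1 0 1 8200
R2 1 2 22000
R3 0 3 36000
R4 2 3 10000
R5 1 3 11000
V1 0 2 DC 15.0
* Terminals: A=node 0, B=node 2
Nodal analysis, taking node 2 as the 0 V reference.
Source V1 fixes V_0 = 15 V.
KCL at each unknown node (sum of currents leaving = 0; resistances in Ω):
  Node 1: (V_1 - 15)/8200 + (V_1 - 0)/22000 + (V_1 - V_3)/11000 = 0
  Node 3: (V_3 - 15)/36000 + (V_3 - 0)/10000 + (V_3 - V_1)/11000 = 0
Collecting terms (coefficients in siemens):
  0.0002583·V_1 - 0.00009091·V_3 = 0.001829
  0.0002187·V_3 - 0.00009091·V_1 = 0.0004167
Determinant D = (0.0002583)(0.0002187) - (-0.00009091)(-0.00009091) = 0.00000004823
V_1 = [(0.001829)(0.0002187) - (-0.00009091)(0.0004167)]/D = 9.081 V
V_3 = [(0.0002583)(0.0004167) - (0.001829)(-0.00009091)]/D = 5.68 V
Power in each resistor, P = (ΔV)²/R:
  P_R1 = (15 - 9.081)²/8200 = 0.004273 W
  P_R2 = (9.081 - 0)²/22000 = 0.003748 W
  P_R3 = (15 - 5.68)²/36000 = 0.002413 W
  P_R4 = (0 - 5.68)²/10000 = 0.003226 W
  P_R5 = (9.081 - 5.68)²/11000 = 0.001051 W
P_total = P_R1 + P_R2 + P_R3 + P_R4 + P_R5 = 0.01471 W

Final answer: 0.01471 W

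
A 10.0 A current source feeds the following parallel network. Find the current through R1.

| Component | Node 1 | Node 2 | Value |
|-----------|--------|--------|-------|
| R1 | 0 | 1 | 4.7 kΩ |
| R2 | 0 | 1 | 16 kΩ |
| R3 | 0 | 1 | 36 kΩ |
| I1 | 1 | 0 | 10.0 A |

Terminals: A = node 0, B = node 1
All resistors sit directly between nodes 0 and 1, so they are in parallel and share one voltage V; the full source current 10 A splits among them.
1/R_par = 1/4700 + 1/16000 + 1/36000 = 0.000303 S  =>  R_par = 3300 Ω
V = I × R_par = 10 × 3300 = 33000 V
I_R1 = V/R1 = 33000/4700 = 7.021 A

Final answer: 7.021 A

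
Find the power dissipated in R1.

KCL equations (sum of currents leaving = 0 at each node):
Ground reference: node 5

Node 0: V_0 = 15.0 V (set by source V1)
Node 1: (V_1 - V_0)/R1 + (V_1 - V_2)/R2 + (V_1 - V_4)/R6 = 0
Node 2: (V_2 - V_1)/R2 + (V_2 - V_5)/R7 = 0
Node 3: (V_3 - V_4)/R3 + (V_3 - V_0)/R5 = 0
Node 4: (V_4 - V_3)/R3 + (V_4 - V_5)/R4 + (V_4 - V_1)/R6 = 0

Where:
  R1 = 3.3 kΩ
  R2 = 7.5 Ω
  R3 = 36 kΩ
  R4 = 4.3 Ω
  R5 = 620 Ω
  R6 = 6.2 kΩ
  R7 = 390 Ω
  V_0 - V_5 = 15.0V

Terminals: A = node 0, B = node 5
Nodal analysis, taking node 5 as the 0 V reference.
Source V1 fixes V_0 = 15 V.
KCL at each unknown node (sum of currents leaving = 0; resistances in Ω):
  Node 1: (V_1 - 15)/3300 + (V_1 - V_2)/7.5 + (V_1 - V_4)/6200 = 0
  Node 2: (V_2 - V_1)/7.5 + (V_2 - 0)/390 = 0
  Node 3: (V_3 - V_4)/36000 + (V_3 - 15)/620 = 0
  Node 4: (V_4 - V_3)/36000 + (V_4 - 0)/4.3 + (V_4 - V_1)/6200 = 0
Collecting terms (coefficients in siemens):
  0.1338·V_1 - 0.1333·V_2 - 0.0001613·V_4 = 0.004545
  0.1359·V_2 - 0.1333·V_1 = 0
  0.001641·V_3 - 0.00002778·V_4 = 0.02419
  0.2327·V_4 - 0.0001613·V_1 - 0.00002778·V_3 = 0
Solving these 4 simultaneous equations (Gaussian elimination) gives:
  V_1 = 1.525 V, V_2 = 1.497 V, V_3 = 14.75 V, V_4 = 0.002817 V
I_R1 = (V_0 - V_1)/R1 = (15 - 1.525)/3300 = 0.004083 A
P_R1 = I_R1² × R1 = (0.004083)² × 3300 = 0.05502 W

Final answer: 0.05502 W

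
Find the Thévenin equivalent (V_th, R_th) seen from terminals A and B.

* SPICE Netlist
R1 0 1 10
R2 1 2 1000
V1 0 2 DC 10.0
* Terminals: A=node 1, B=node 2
Step 1 — V_th is the open-circuit voltage V_A - V_B (nothing connected across the terminals).
Nodal analysis, taking node 2 as the 0 V reference.
Source V1 fixes V_0 = 10 V.
KCL at each unknown node (sum of currents leaving = 0; resistances in Ω):
  Node 1: (V_1 - 10)/10 + (V_1 - 0)/1000 = 0
Collecting terms: 0.101 × V_1 = 1  =>  V_1 = 9.901 V
V_th = V_1 - V_2 = 9.901 - 0 = 9.901 V
Step 2 — R_th: zero the source — replace V1 by a short circuit (node 2 merges into node 0) — and find the resistance seen between A (node 1) and B (node 0).
Reduce the network between node 1 (A) and node 0 (B) by series/parallel combination:
  Rp1 = R1 ‖ R2 (parallel, both between nodes 0 and 1) = 1/(1/10 + 1/1000) = 9.901 Ω
R_th = 9.901 Ω

Final answer: V_th = 9.901 V, R_th = 9.901 Ω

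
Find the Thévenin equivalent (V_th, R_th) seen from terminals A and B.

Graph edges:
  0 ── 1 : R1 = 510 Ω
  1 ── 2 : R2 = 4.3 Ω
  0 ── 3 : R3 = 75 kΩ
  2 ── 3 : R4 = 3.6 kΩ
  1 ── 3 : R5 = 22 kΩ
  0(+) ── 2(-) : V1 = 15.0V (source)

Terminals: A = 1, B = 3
Step 1 — V_th is the open-circuit voltage V_A - V_B (nothing connected across the terminals).
Nodal analysis, taking node 2 as the 0 V reference.
Source V1 fixes V_0 = 15 V.
KCL at each unknown node (sum of currents leaving = 0; resistances in Ω):
  Node 1: (V_1 - 15)/510 + (V_1 - 0)/4.3 + (V_1 - V_3)/22000 = 0
  Node 3: (V_3 - 15)/75000 + (V_3 - 0)/3600 + (V_3 - V_1)/22000 = 0
Collecting terms (coefficients in siemens):
  0.2346·V_1 - 0.00004545·V_3 = 0.02941
  0.0003366·V_3 - 0.00004545·V_1 = 0.0002
Determinant D = (0.2346)(0.0003366) - (-0.00004545)(-0.00004545) = 0.00007894
V_1 = [(0.02941)(0.0003366) - (-0.00004545)(0.0002)]/D = 0.1255 V
V_3 = [(0.2346)(0.0002) - (0.02941)(-0.00004545)]/D = 0.6112 V
V_th = V_1 - V_3 = 0.1255 - 0.6112 = -0.4857 V
Step 2 — R_th: zero the source — replace V1 by a short circuit (node 2 merges into node 0) — and find the resistance seen between A (node 1) and B (node 3).
Reduce the network between node 1 (A) and node 3 (B) by series/parallel combination:
  Rp1 = R1 ‖ R2 (parallel, both between nodes 0 and 1) = 1/(1/510 + 1/4.3) = 4.264 Ω
  Rp2 = R3 ‖ R4 (parallel, both between nodes 0 and 3) = 1/(1/75000 + 1/3600) = 3435 Ω
  Rs1 = Rp1 + Rp2 (series, joined only at node 0) = 4.264 + 3435 = 3439 Ω
  Rp3 = R5 ‖ Rs1 (parallel, both between nodes 1 and 3) = 1/(1/22000 + 1/3439) = 2974 Ω
R_th = 2.974 kΩ

Final answer: V_th = -0.4857 V, R_th = 2.974 kΩ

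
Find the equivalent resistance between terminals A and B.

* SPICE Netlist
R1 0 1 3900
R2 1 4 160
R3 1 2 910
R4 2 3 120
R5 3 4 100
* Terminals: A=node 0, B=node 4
Reduce the network between node 0 (A) and node 4 (B) by series/parallel combination:
  Rs1 = R3 + R4 (series, joined only at node 2) = 910 + 120 = 1030 Ω
  Rs2 = R5 + Rs1 (series, joined only at node 3) = 100 + 1030 = 1130 Ω
  Rp1 = R2 ‖ Rs2 (parallel, both between nodes 1 and 4) = 1/(1/160 + 1/1130) = 140.2 Ω
  Rs3 = R1 + Rp1 (series, joined only at node 1) = 3900 + 140.2 = 4040 Ω
R_eq = 4.04 kΩ

Final answer: 4.04 kΩ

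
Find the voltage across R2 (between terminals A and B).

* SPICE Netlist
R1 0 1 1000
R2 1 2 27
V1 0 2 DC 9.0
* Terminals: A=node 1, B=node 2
R1 and R2 are in series across V1 (node 0 → node 1 → node 2), and the output A–B is taken across R2, so this is a voltage divider.
Series current: I = V1/(R1 + R2) = 9/(1000 + 27) = 9/1027 = 0.008763 A
V_R2 = I × R2 = V1 × R2/(R1 + R2) = 9 × 27/1027 = 0.2366 V

Final answer: 0.2366 V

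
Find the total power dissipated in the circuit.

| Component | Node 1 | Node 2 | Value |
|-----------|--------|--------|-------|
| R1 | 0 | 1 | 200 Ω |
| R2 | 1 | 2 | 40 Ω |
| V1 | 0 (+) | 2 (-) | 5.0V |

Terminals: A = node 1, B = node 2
Nodal analysis, taking node 2 as the 0 V reference.
Source V1 fixes V_0 = 5 V.
KCL at each unknown node (sum of currents leaving = 0; resistances in Ω):
  Node 1: (V_1 - 5)/200 + (V_1 - 0)/40 = 0
Collecting terms: 0.03 × V_1 = 0.025  =>  V_1 = 0.8333 V
Power in each resistor, P = (ΔV)²/R:
  P_R1 = (5 - 0.8333)²/200 = 0.08681 W
  P_R2 = (0.8333 - 0)²/40 = 0.01736 W
P_total = P_R1 + P_R2 = 0.1042 W

Final answer: 0.1042 W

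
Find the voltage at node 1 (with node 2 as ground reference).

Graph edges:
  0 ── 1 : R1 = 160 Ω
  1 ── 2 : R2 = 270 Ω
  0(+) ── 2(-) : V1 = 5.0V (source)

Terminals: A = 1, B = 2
Nodal analysis, taking node 2 as the 0 V reference.
Source V1 fixes V_0 = 5 V.
KCL at each unknown node (sum of currents leaving = 0; resistances in Ω):
  Node 1: (V_1 - 5)/160 + (V_1 - 0)/270 = 0
Collecting terms: 0.009954 × V_1 = 0.03125  =>  V_1 = 3.14 V
The requested potential is V_1 = 3.14 V.

Final answer: V_1 = 3.14 V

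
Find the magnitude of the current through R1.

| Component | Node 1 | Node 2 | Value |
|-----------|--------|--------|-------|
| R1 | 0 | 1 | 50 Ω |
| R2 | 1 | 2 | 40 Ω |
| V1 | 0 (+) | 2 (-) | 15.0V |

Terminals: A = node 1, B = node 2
Nodal analysis, taking node 2 as the 0 V reference.
Source V1 fixes V_0 = 15 V.
KCL at each unknown node (sum of currents leaving = 0; resistances in Ω):
  Node 1: (V_1 - 15)/50 + (V_1 - 0)/40 = 0
Collecting terms: 0.045 × V_1 = 0.3  =>  V_1 = 6.667 V
I_R1 = (V_0 - V_1)/R1 = (15 - 6.667)/50 = 0.1667 A
|I_R1| = 0.1667 A

Final answer: |I_R1| = 0.1667 A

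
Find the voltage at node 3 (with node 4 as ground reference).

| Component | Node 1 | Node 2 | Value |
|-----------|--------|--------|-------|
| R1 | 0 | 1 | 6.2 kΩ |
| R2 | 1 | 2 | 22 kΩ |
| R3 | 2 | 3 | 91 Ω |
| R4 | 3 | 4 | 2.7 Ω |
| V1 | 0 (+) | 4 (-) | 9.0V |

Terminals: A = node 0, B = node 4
Nodal analysis, taking node 4 as the 0 V reference.
Source V1 fixes V_0 = 9 V.
KCL at each unknown node (sum of currents leaving = 0; resistances in Ω):
  Node 1: (V_1 - 9)/6200 + (V_1 - V_2)/22000 = 0
  Node 2: (V_2 - V_1)/22000 + (V_2 - V_3)/91 = 0
  Node 3: (V_3 - V_2)/91 + (V_3 - 0)/2.7 = 0
Collecting terms (coefficients in siemens):
  0.0002067·V_1 - 0.00004545·V_2 = 0.001452
  0.01103·V_2 - 0.00004545·V_1 - 0.01099·V_3 = 0
  0.3814·V_3 - 0.01099·V_2 = 0
Solving these 3 simultaneous equations (Gaussian elimination) gives:
  V_1 = 7.028 V, V_2 = 0.02981 V, V_3 = 0.0008588 V
The requested potential is V_3 = 0.0008588 V.

Final answer: V_3 = 0.0008588 V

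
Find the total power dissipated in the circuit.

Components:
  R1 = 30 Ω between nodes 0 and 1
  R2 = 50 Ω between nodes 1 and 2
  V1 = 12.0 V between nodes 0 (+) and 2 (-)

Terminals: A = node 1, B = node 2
Nodal analysis, taking node 2 as the 0 V reference.
Source V1 fixes V_0 = 12 V.
KCL at each unknown node (sum of currents leaving = 0; resistances in Ω):
  Node 1: (V_1 - 12)/30 + (V_1 - 0)/50 = 0
Collecting terms: 0.05333 × V_1 = 0.4  =>  V_1 = 7.5 V
Power in each resistor, P = (ΔV)²/R:
  P_R1 = (12 - 7.5)²/30 = 0.675 W
  P_R2 = (7.5 - 0)²/50 = 1.125 W
P_total = P_R1 + P_R2 = 1.8 W

Final answer: 1.8 W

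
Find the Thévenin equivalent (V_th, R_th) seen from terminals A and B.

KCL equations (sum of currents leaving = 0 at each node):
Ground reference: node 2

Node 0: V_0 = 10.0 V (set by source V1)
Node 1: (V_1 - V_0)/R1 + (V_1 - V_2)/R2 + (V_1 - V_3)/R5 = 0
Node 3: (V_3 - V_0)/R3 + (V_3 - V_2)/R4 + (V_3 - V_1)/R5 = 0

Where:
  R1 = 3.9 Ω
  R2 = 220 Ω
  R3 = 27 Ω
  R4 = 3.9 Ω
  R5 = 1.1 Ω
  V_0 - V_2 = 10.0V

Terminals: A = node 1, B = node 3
Step 1 — V_th is the open-circuit voltage V_A - V_B (nothing connected across the terminals).
Nodal analysis, taking node 2 as the 0 V reference.
Source V1 fixes V_0 = 10 V.
KCL at each unknown node (sum of currents leaving = 0; resistances in Ω):
  Node 1: (V_1 - 10)/3.9 + (V_1 - 0)/220 + (V_1 - V_3)/1.1 = 0
  Node 3: (V_3 - 10)/27 + (V_3 - 0)/3.9 + (V_3 - V_1)/1.1 = 0
Collecting terms (coefficients in siemens):
  1.17·V_1 - 0.9091·V_3 = 2.564
  1.203·V_3 - 0.9091·V_1 = 0.3704
Determinant D = (1.17)(1.203) - (-0.9091)(-0.9091) = 0.5806
V_1 = [(2.564)(1.203) - (-0.9091)(0.3704)]/D = 5.891 V
V_3 = [(1.17)(0.3704) - (2.564)(-0.9091)]/D = 4.761 V
V_th = V_1 - V_3 = 5.891 - 4.761 = 1.13 V
Step 2 — R_th: zero the source — replace V1 by a short circuit (node 2 merges into node 0) — and find the resistance seen between A (node 1) and B (node 3).
Reduce the network between node 1 (A) and node 3 (B) by series/parallel combination:
  Rp1 = R1 ‖ R2 (parallel, both between nodes 0 and 1) = 1/(1/3.9 + 1/220) = 3.832 Ω
  Rp2 = R3 ‖ R4 (parallel, both between nodes 0 and 3) = 1/(1/27 + 1/3.9) = 3.408 Ω
  Rs1 = Rp1 + Rp2 (series, joined only at node 0) = 3.832 + 3.408 = 7.24 Ω
  Rp3 = R5 ‖ Rs1 (parallel, both between nodes 1 and 3) = 1/(1/1.1 + 1/7.24) = 0.9549 Ω
R_th = 0.9549 Ω

Final answer: V_th = 1.13 V, R_th = 0.9549 Ω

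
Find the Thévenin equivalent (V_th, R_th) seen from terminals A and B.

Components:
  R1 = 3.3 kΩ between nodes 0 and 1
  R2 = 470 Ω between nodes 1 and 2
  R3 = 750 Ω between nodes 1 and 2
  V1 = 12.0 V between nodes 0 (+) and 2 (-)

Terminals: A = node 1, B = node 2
Step 1 — V_th is the open-circuit voltage V_A - V_B (nothing connected across the terminals).
Nodal analysis, taking node 2 as the 0 V reference.
Source V1 fixes V_0 = 12 V.
KCL at each unknown node (sum of currents leaving = 0; resistances in Ω):
  Node 1: (V_1 - 12)/3300 + (V_1 - 0)/470 + (V_1 - 0)/750 = 0
Collecting terms: 0.003764 × V_1 = 0.003636  =>  V_1 = 0.9661 V
V_th = V_1 - V_2 = 0.9661 - 0 = 0.9661 V
Step 2 — R_th: zero the source — replace V1 by a short circuit (node 2 merges into node 0) — and find the resistance seen between A (node 1) and B (node 0).
Reduce the network between node 1 (A) and node 0 (B) by series/parallel combination:
  Rp1 = R1 ‖ R2 ‖ R3 (parallel, all between nodes 0 and 1) = 1/(1/3300 + 1/470 + 1/750) = 265.7 Ω
R_th = 265.7 Ω

Final answer: V_th = 0.9661 V, R_th = 265.7 Ω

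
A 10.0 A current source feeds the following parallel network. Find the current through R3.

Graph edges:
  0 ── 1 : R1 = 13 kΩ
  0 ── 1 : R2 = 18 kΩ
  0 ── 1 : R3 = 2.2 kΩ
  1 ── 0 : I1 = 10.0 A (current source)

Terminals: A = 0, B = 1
All resistors sit directly between nodes 0 and 1, so they are in parallel and share one voltage V; the full source current 10 A splits among them.
1/R_par = 1/13000 + 1/18000 + 1/2200 = 0.000587 S  =>  R_par = 1704 Ω
V = I × R_par = 10 × 1704 = 17040 V
I_R3 = V/R3 = 17040/2200 = 7.743 A

Final answer: 7.743 A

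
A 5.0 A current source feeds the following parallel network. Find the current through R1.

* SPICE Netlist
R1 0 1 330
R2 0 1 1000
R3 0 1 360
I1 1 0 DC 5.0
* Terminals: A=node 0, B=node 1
All resistors sit directly between nodes 0 and 1, so they are in parallel and share one voltage V; the full source current 5 A splits among them.
1/R_par = 1/330 + 1/1000 + 1/360 = 0.006808 S  =>  R_par = 146.9 Ω
V = I × R_par = 5 × 146.9 = 734.4 V
I_R1 = V/R1 = 734.4/330 = 2.226 A

Final answer: 2.226 A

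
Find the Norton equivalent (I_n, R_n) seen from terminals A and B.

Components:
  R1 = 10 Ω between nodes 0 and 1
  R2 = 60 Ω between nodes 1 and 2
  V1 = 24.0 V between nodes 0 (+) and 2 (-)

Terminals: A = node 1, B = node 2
Find the Thévenin equivalent first; then I_n = V_th/R_th and R_n = R_th.
Step 1 — V_th is the open-circuit voltage V_A - V_B (nothing connected across the terminals).
Nodal analysis, taking node 2 as the 0 V reference.
Source V1 fixes V_0 = 24 V.
KCL at each unknown node (sum of currents leaving = 0; resistances in Ω):
  Node 1: (V_1 - 24)/10 + (V_1 - 0)/60 = 0
Collecting terms: 0.1167 × V_1 = 2.4  =>  V_1 = 20.57 V
V_th = V_1 - V_2 = 20.57 - 0 = 20.57 V
Step 2 — R_th: zero the source — replace V1 by a short circuit (node 2 merges into node 0) — and find the resistance seen between A (node 1) and B (node 0).
Reduce the network between node 1 (A) and node 0 (B) by series/parallel combination:
  Rp1 = R1 ‖ R2 (parallel, both between nodes 0 and 1) = 1/(1/10 + 1/60) = 8.571 Ω
R_th = 8.571 Ω
I_n = V_th/R_th = 20.57/8.571 = 2.4 A, and R_n = R_th = 8.571 Ω

Final answer: I_n = 2.4 A, R_n = 8.571 Ω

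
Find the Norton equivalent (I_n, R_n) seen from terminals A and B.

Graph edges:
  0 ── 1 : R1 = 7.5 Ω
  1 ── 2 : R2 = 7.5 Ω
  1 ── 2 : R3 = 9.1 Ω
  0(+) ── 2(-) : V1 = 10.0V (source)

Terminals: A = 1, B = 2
Find the Thévenin equivalent first; then I_n = V_th/R_th and R_n = R_th.
Step 1 — V_th is the open-circuit voltage V_A - V_B (nothing connected across the terminals).
Nodal analysis, taking node 2 as the 0 V reference.
Source V1 fixes V_0 = 10 V.
KCL at each unknown node (sum of currents leaving = 0; resistances in Ω):
  Node 1: (V_1 - 10)/7.5 + (V_1 - 0)/7.5 + (V_1 - 0)/9.1 = 0
Collecting terms: 0.3766 × V_1 = 1.333  =>  V_1 = 3.541 V
V_th = V_1 - V_2 = 3.541 - 0 = 3.541 V
Step 2 — R_th: zero the source — replace V1 by a short circuit (node 2 merges into node 0) — and find the resistance seen between A (node 1) and B (node 0).
Reduce the network between node 1 (A) and node 0 (B) by series/parallel combination:
  Rp1 = R1 ‖ R2 ‖ R3 (parallel, all between nodes 0 and 1) = 1/(1/7.5 + 1/7.5 + 1/9.1) = 2.656 Ω
R_th = 2.656 Ω
I_n = V_th/R_th = 3.541/2.656 = 1.333 A, and R_n = R_th = 2.656 Ω

Final answer: I_n = 1.333 A, R_n = 2.656 Ω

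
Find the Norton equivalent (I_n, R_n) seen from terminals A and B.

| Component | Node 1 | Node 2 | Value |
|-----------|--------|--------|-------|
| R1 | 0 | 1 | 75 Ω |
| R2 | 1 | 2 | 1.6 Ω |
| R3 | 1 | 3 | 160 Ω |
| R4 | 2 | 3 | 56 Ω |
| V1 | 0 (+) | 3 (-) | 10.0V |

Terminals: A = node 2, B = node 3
Find the Thévenin equivalent first; then I_n = V_th/R_th and R_n = R_th.
Step 1 — V_th is the open-circuit voltage V_A - V_B (nothing connected across the terminals).
Nodal analysis, taking node 3 as the 0 V reference.
Source V1 fixes V_0 = 10 V.
KCL at each unknown node (sum of currents leaving = 0; resistances in Ω):
  Node 1: (V_1 - 10)/75 + (V_1 - V_2)/1.6 + (V_1 - 0)/160 = 0
  Node 2: (V_2 - V_1)/1.6 + (V_2 - 0)/56 = 0
Collecting terms (coefficients in siemens):
  0.6446·V_1 - 0.625·V_2 = 0.1333
  0.6429·V_2 - 0.625·V_1 = 0
Determinant D = (0.6446)(0.6429) - (-0.625)(-0.625) = 0.02375
V_1 = [(0.1333)(0.6429) - (-0.625)(0)]/D = 3.609 V
V_2 = [(0.6446)(0) - (0.1333)(-0.625)]/D = 3.509 V
V_th = V_2 - V_3 = 3.509 - 0 = 3.509 V
Step 2 — R_th: zero the source — replace V1 by a short circuit (node 3 merges into node 0) — and find the resistance seen between A (node 2) and B (node 0).
Reduce the network between node 2 (A) and node 0 (B) by series/parallel combination:
  Rp1 = R1 ‖ R3 (parallel, both between nodes 0 and 1) = 1/(1/75 + 1/160) = 51.06 Ω
  Rs1 = R2 + Rp1 (series, joined only at node 1) = 1.6 + 51.06 = 52.66 Ω
  Rp2 = R4 ‖ Rs1 (parallel, both between nodes 0 and 2) = 1/(1/56 + 1/52.66) = 27.14 Ω
R_th = 27.14 Ω
I_n = V_th/R_th = 3.509/27.14 = 0.1293 A, and R_n = R_th = 27.14 Ω

Final answer: I_n = 0.1293 A, R_n = 27.14 Ω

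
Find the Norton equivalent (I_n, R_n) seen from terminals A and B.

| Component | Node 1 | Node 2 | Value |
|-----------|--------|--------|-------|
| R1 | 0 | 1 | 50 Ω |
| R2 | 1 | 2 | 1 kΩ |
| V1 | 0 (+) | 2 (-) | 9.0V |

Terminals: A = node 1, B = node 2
Find the Thévenin equivalent first; then I_n = V_th/R_th and R_n = R_th.
Step 1 — V_th is the open-circuit voltage V_A - V_B (nothing connected across the terminals).
Nodal analysis, taking node 2 as the 0 V reference.
Source V1 fixes V_0 = 9 V.
KCL at each unknown node (sum of currents leaving = 0; resistances in Ω):
  Node 1: (V_1 - 9)/50 + (V_1 - 0)/1000 = 0
Collecting terms: 0.021 × V_1 = 0.18  =>  V_1 = 8.571 V
V_th = V_1 - V_2 = 8.571 - 0 = 8.571 V
Step 2 — R_th: zero the source — replace V1 by a short circuit (node 2 merges into node 0) — and find the resistance seen between A (node 1) and B (node 0).
Reduce the network between node 1 (A) and node 0 (B) by series/parallel combination:
  Rp1 = R1 ‖ R2 (parallel, both between nodes 0 and 1) = 1/(1/50 + 1/1000) = 47.62 Ω
R_th = 47.62 Ω
I_n = V_th/R_th = 8.571/47.62 = 0.18 A, and R_n = R_th = 47.62 Ω

Final answer: I_n = 0.18 A, R_n = 47.62 Ω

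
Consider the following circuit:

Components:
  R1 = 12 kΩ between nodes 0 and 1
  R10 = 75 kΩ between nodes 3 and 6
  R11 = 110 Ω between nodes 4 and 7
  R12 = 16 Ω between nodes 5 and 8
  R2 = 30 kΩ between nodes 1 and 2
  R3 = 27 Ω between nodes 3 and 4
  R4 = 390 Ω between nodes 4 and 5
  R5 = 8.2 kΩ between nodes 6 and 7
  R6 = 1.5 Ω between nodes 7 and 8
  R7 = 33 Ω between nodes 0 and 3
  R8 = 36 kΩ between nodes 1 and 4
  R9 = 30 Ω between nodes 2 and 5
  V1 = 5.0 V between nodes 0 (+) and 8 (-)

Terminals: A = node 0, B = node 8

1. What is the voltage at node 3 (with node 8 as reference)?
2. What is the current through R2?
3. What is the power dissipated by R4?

Nodal analysis, taking node 8 as the 0 V reference.
Source V1 fixes V_0 = 5 V.
KCL at each unknown node (sum of currents leaving = 0; resistances in Ω):
  Node 1: (V_1 - 5)/12000 + (V_1 - V_2)/30000 + (V_1 - V_4)/36000 = 0
  Node 2: (V_2 - V_1)/30000 + (V_2 - V_5)/30 = 0
  Node 3: (V_3 - V_4)/27 + (V_3 - 5)/33 + (V_3 - V_6)/75000 = 0
  Node 4: (V_4 - V_3)/27 + (V_4 - V_5)/390 + (V_4 - V_1)/36000 + (V_4 - V_7)/110 = 0
  Node 5: (V_5 - V_4)/390 + (V_5 - V_2)/30 + (V_5 - 0)/16 = 0
  Node 6: (V_6 - V_7)/8200 + (V_6 - V_3)/75000 = 0
  Node 7: (V_7 - V_6)/8200 + (V_7 - 0)/1.5 + (V_7 - V_4)/110 = 0
Collecting terms (coefficients in siemens):
  0.0001444·V_1 - 0.00003333·V_2 - 0.00002778·V_4 = 0.0004167
  0.03337·V_2 - 0.00003333·V_1 - 0.03333·V_5 = 0
  0.06735·V_3 - 0.03704·V_4 - 0.00001333·V_6 = 0.1515
  0.04872·V_4 - 0.00002778·V_1 - 0.03704·V_3 - 0.002564·V_5 - 0.009091·V_7 = 0
  0.0984·V_5 - 0.03333·V_2 - 0.002564·V_4 = 0
  0.0001353·V_6 - 0.00001333·V_3 - 0.000122·V_7 = 0
  0.6759·V_7 - 0.009091·V_4 - 0.000122·V_6 = 0
Solving these 7 simultaneous equations (Gaussian elimination) gives:
  V_1 = 3.483 V, V_2 = 0.122 V, V_3 = 3.88 V, V_4 = 2.966 V
  V_5 = 0.1186 V, V_6 = 0.4185 V, V_7 = 0.03996 V
Part 1:
  Read off the nodal solution: V_3 = 3.88 V
Part 2:
  I_R2 = (V_1 - V_2)/R2 = (3.483 - 0.122)/30000 = 0.000112 A
  Magnitude: I_R2 = 0.000112 A
Part 3:
  I_R4 = (V_4 - V_5)/R4 = (2.966 - 0.1186)/390 = 0.0073 A
  P_R4 = I_R4² × R4 = (0.0073)² × 390 = 0.02078 W

Final answers:
1. V_3 = 3.88 V
2. I_R2 = 0.000112 A
3. P_R4 = 0.02078 W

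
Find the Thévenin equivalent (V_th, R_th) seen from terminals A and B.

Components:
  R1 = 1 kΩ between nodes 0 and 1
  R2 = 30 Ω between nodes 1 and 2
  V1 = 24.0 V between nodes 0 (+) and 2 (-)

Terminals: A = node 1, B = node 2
Step 1 — V_th is the open-circuit voltage V_A - V_B (nothing connected across the terminals).
Nodal analysis, taking node 2 as the 0 V reference.
Source V1 fixes V_0 = 24 V.
KCL at each unknown node (sum of currents leaving = 0; resistances in Ω):
  Node 1: (V_1 - 24)/1000 + (V_1 - 0)/30 = 0
Collecting terms: 0.03433 × V_1 = 0.024  =>  V_1 = 0.699 V
V_th = V_1 - V_2 = 0.699 - 0 = 0.699 V
Step 2 — R_th: zero the source — replace V1 by a short circuit (node 2 merges into node 0) — and find the resistance seen between A (node 1) and B (node 0).
Reduce the network between node 1 (A) and node 0 (B) by series/parallel combination:
  Rp1 = R1 ‖ R2 (parallel, both between nodes 0 and 1) = 1/(1/1000 + 1/30) = 29.13 Ω
R_th = 29.13 Ω

Final answer: V_th = 0.699 V, R_th = 29.13 Ω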